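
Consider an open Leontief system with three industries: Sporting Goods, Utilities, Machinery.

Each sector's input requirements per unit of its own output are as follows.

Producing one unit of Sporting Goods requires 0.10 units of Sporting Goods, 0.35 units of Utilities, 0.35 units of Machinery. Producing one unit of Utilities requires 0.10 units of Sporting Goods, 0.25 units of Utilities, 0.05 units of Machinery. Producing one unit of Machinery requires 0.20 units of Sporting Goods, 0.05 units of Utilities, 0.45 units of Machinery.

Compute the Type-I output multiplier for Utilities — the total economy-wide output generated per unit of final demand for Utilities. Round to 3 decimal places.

I − A =
  [   0.90    -0.10    -0.20]
  [  -0.35     0.75    -0.05]
  [  -0.35    -0.05     0.55]
Cofactors of I−A, C_ij = (−1)^(i+j)·(minor ij) (rows/columns in the sector order above):
  C_11 = (0.75)(0.55) − (-0.05)(-0.05) = 0.4100
  C_12 = −[(-0.35)(0.55) − (-0.05)(-0.35)] = 0.2100
  C_13 = (-0.35)(-0.05) − (0.75)(-0.35) = 0.2800
  C_21 = −[(-0.10)(0.55) − (-0.20)(-0.05)] = 0.0650
  C_22 = (0.90)(0.55) − (-0.20)(-0.35) = 0.4250
  C_23 = −[(0.90)(-0.05) − (-0.10)(-0.35)] = 0.0800
  C_31 = (-0.10)(-0.05) − (-0.20)(0.75) = 0.1550
  C_32 = −[(0.90)(-0.05) − (-0.20)(-0.35)] = 0.1150
  C_33 = (0.90)(0.75) − (-0.10)(-0.35) = 0.6400
det(I−A) = Σ_j (I−A)_1j·C_1j = (0.90)(0.4100) + (-0.10)(0.2100) + (-0.20)(0.2800) = 0.2920
adj(I−A) = Cᵀ =
  [ 0.4100   0.0650   0.1550]
  [ 0.2100   0.4250   0.1150]
  [ 0.2800   0.0800   0.6400]
(I − A)⁻¹ = adj(I−A) / det(I−A) ≈
  [   1.4041     0.2226     0.5308]
  [   0.7192     1.4555     0.3938]
  [   0.9589     0.2740     2.1918]
The output multiplier for sector j is the column-j sum of the Leontief inverse (I − A)⁻¹ = adj(I−A) / det(I−A).
Column U of adj(I−A): (0.0650, 0.4250, 0.0800); det(I−A) = 0.2920.
m_U = (0.0650 + 0.4250 + 0.0800) / 0.2920 = 0.57 / 0.2920 ≈ 1.952.

m_U = 1.952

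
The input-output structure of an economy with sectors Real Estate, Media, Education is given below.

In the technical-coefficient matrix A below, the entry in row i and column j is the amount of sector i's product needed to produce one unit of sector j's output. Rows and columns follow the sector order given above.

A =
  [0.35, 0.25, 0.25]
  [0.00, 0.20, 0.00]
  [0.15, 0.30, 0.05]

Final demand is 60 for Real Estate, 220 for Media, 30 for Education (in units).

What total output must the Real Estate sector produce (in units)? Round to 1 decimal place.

x_1 = 259.4

I − A =
  [   0.65    -0.25    -0.25]
  [   0.00     0.80     0.00]
  [  -0.15    -0.30     0.95]
Cofactors of I−A, C_ij = (−1)^(i+j)·(minor ij) (rows/columns in the sector order above):
  C_11 = (0.80)(0.95) − (0.00)(-0.30) = 0.7600
  C_12 = −[(0.00)(0.95) − (0.00)(-0.15)] = 0.0000
  C_13 = (0.00)(-0.30) − (0.80)(-0.15) = 0.1200
  C_21 = −[(-0.25)(0.95) − (-0.25)(-0.30)] = 0.3125
  C_22 = (0.65)(0.95) − (-0.25)(-0.15) = 0.5800
  C_23 = −[(0.65)(-0.30) − (-0.25)(-0.15)] = 0.2325
  C_31 = (-0.25)(0.00) − (-0.25)(0.80) = 0.2000
  C_32 = −[(0.65)(0.00) − (-0.25)(0.00)] = 0.0000
  C_33 = (0.65)(0.80) − (-0.25)(0.00) = 0.5200
det(I−A) = Σ_j (I−A)_1j·C_1j = (0.65)(0.7600) + (-0.25)(0.0000) + (-0.25)(0.1200) = 0.4640
adj(I−A) = Cᵀ =
  [ 0.7600   0.3125   0.2000]
  [ 0.0000   0.5800   0.0000]
  [ 0.1200   0.2325   0.5200]
(I − A)⁻¹ = adj(I−A) / det(I−A) ≈
  [   1.6379     0.6735     0.4310]
  [   0.0000     1.2500     0.0000]
  [   0.2586     0.5011     1.1207]
x = (I − A)⁻¹ d = adj(I−A)·d / det(I−A), with det(I−A) = 0.4640:
  x_1 = (0.7600·60 + 0.3125·220 + 0.2000·30) / 0.4640 = 120.35 / 0.4640 ≈ 259.4
  x_2 = (0.0000·60 + 0.5800·220 + 0.0000·30) / 0.4640 = 127.60 / 0.4640 = 275.0
  x_3 = (0.1200·60 + 0.2325·220 + 0.5200·30) / 0.4640 = 73.95 / 0.4640 ≈ 159.4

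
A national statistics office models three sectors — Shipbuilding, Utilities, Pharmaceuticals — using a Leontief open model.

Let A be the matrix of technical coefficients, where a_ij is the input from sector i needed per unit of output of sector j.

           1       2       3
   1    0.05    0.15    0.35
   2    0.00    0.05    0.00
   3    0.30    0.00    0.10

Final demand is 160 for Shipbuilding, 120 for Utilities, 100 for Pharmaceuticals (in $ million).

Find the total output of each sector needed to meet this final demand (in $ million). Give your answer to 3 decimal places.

I − A =
  [   0.95    -0.15    -0.35]
  [   0.00     0.95     0.00]
  [  -0.30     0.00     0.90]
Cofactors of I−A, C_ij = (−1)^(i+j)·(minor ij) (rows/columns in the sector order above):
  C_11 = (0.95)(0.90) − (0.00)(0.00) = 0.8550
  C_12 = −[(0.00)(0.90) − (0.00)(-0.30)] = 0.0000
  C_13 = (0.00)(0.00) − (0.95)(-0.30) = 0.2850
  C_21 = −[(-0.15)(0.90) − (-0.35)(0.00)] = 0.1350
  C_22 = (0.95)(0.90) − (-0.35)(-0.30) = 0.7500
  C_23 = −[(0.95)(0.00) − (-0.15)(-0.30)] = 0.0450
  C_31 = (-0.15)(0.00) − (-0.35)(0.95) = 0.3325
  C_32 = −[(0.95)(0.00) − (-0.35)(0.00)] = 0.0000
  C_33 = (0.95)(0.95) − (-0.15)(0.00) = 0.9025
det(I−A) = Σ_j (I−A)_1j·C_1j = (0.95)(0.8550) + (-0.15)(0.0000) + (-0.35)(0.2850) = 0.7125
adj(I−A) = Cᵀ =
  [ 0.8550   0.1350   0.3325]
  [ 0.0000   0.7500   0.0000]
  [ 0.2850   0.0450   0.9025]
(I − A)⁻¹ = adj(I−A) / det(I−A) ≈
  [   1.2000     0.1895     0.4667]
  [   0.0000     1.0526     0.0000]
  [   0.4000     0.0632     1.2667]
x = (I − A)⁻¹ d = adj(I−A)·d / det(I−A), with det(I−A) = 0.7125:
  x_1 = (0.8550·160 + 0.1350·120 + 0.3325·100) / 0.7125 = 186.25 / 0.7125 ≈ 261.404
  x_2 = (0.0000·160 + 0.7500·120 + 0.0000·100) / 0.7125 = 90.00 / 0.7125 ≈ 126.316
  x_3 = (0.2850·160 + 0.0450·120 + 0.9025·100) / 0.7125 = 141.25 / 0.7125 ≈ 198.246

x_1 = 261.404, x_2 = 126.316, x_3 = 198.246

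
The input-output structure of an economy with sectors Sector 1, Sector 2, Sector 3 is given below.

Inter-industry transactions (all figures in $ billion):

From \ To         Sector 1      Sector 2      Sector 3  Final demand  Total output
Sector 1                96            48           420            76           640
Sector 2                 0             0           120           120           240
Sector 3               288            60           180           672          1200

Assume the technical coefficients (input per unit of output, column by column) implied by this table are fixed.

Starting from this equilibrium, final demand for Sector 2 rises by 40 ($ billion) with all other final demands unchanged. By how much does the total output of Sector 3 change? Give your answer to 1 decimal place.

Δx_3 = 22.6

Technical coefficients a_ij = z_ij / X_j:
  a_11 = 96/640 = 0.15, a_21 = 0/640 = 0.00, a_31 = 288/640 = 0.45
  a_12 = 48/240 = 0.20, a_22 = 0/240 = 0.00, a_32 = 60/240 = 0.25
  a_13 = 420/1200 = 0.35, a_23 = 120/1200 = 0.10, a_33 = 180/1200 = 0.15
I − A =
  [   0.85    -0.20    -0.35]
  [   0.00     1.00    -0.10]
  [  -0.45    -0.25     0.85]
Cofactors of I−A, C_ij = (−1)^(i+j)·(minor ij) (rows/columns in the sector order above):
  C_11 = (1.00)(0.85) − (-0.10)(-0.25) = 0.8250
  C_12 = −[(0.00)(0.85) − (-0.10)(-0.45)] = 0.0450
  C_13 = (0.00)(-0.25) − (1.00)(-0.45) = 0.4500
  C_21 = −[(-0.20)(0.85) − (-0.35)(-0.25)] = 0.2575
  C_22 = (0.85)(0.85) − (-0.35)(-0.45) = 0.5650
  C_23 = −[(0.85)(-0.25) − (-0.20)(-0.45)] = 0.3025
  C_31 = (-0.20)(-0.10) − (-0.35)(1.00) = 0.3700
  C_32 = −[(0.85)(-0.10) − (-0.35)(0.00)] = 0.0850
  C_33 = (0.85)(1.00) − (-0.20)(0.00) = 0.8500
det(I−A) = Σ_j (I−A)_1j·C_1j = (0.85)(0.8250) + (-0.20)(0.0450) + (-0.35)(0.4500) = 0.53475
adj(I−A) = Cᵀ =
  [ 0.8250   0.2575   0.3700]
  [ 0.0450   0.5650   0.0850]
  [ 0.4500   0.3025   0.8500]
(I − A)⁻¹ = adj(I−A) / det(I−A) ≈
  [   1.5428     0.4815     0.6919]
  [   0.0842     1.0566     0.1590]
  [   0.8415     0.5657     1.5895]
Δx = (I − A)⁻¹ Δd with Δd having +40 in the Sector 2 component and 0 elsewhere.
So Δx_3 = L_32 · (+40), where L_32 = adj(I−A)_32 / det(I−A) = 0.3025 / 0.53475.
Δx_3 = 0.3025 × (+40) / 0.53475 = 12.10 / 0.53475 ≈ 22.6.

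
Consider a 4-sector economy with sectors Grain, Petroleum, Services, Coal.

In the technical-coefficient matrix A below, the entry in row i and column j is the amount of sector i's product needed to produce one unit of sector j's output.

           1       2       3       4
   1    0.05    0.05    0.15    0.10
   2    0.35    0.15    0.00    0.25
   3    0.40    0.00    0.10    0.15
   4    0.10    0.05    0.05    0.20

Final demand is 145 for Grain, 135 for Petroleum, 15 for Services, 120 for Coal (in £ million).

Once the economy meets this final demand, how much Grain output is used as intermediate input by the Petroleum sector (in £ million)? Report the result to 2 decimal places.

I − A =
  [   0.95    -0.05    -0.15    -0.10]
  [  -0.35     0.85     0.00    -0.25]
  [  -0.40     0.00     0.90    -0.15]
  [  -0.10    -0.05    -0.05     0.80]
Compute the cofactors C_ij = (−1)^(i+j)·(3×3 minor ij) of I−A; the adjugate is their transpose:
adj(I−A) = Cᵀ =
  [ 0.594375   0.041250   0.105000   0.106875]
  [ 0.276875   0.615625   0.059375   0.238125]
  [ 0.282375   0.025875   0.608625   0.157500]
  [ 0.109250   0.045250   0.054875   0.660000]
det(I−A) = Σ_j (I−A)_1j·C_1j = (0.95)(0.594375) + (-0.05)(0.276875) + (-0.15)(0.282375) + (-0.10)(0.109250) = 0.49753125
(I − A)⁻¹ = adj(I−A) / det(I−A) ≈
  [   1.1946     0.0829     0.2110     0.2148]
  [   0.5565     1.2374     0.1193     0.4786]
  [   0.5676     0.0520     1.2233     0.3166]
  [   0.2196     0.0909     0.1103     1.3265]
First solve x = (I − A)⁻¹ d = adj(I−A)·d / det(I−A); in particular x_2 = (0.276875·145 + 0.615625·135 + 0.059375·15 + 0.238125·120) / 0.49753125 = 152.721875 / 0.49753125 ≈ 306.9594.
Intermediate flow from 1 to 2: z_12 = a_12 · x_2 = 0.05 × 152.721875 / 0.49753125 = 7.63609375 / 0.49753125 ≈ 15.35.

z_12 = 15.35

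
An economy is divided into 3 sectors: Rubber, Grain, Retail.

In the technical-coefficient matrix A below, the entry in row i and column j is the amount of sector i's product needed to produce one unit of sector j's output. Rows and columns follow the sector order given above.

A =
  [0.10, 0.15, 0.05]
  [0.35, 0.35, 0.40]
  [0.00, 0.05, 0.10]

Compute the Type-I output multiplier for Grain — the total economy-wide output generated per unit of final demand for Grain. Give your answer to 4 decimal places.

I − A =
  [   0.90    -0.15    -0.05]
  [  -0.35     0.65    -0.40]
  [   0.00    -0.05     0.90]
Cofactors of I−A, C_ij = (−1)^(i+j)·(minor ij) (rows/columns in the sector order above):
  C_11 = (0.65)(0.90) − (-0.40)(-0.05) = 0.5650
  C_12 = −[(-0.35)(0.90) − (-0.40)(0.00)] = 0.3150
  C_13 = (-0.35)(-0.05) − (0.65)(0.00) = 0.0175
  C_21 = −[(-0.15)(0.90) − (-0.05)(-0.05)] = 0.1375
  C_22 = (0.90)(0.90) − (-0.05)(0.00) = 0.8100
  C_23 = −[(0.90)(-0.05) − (-0.15)(0.00)] = 0.0450
  C_31 = (-0.15)(-0.40) − (-0.05)(0.65) = 0.0925
  C_32 = −[(0.90)(-0.40) − (-0.05)(-0.35)] = 0.3775
  C_33 = (0.90)(0.65) − (-0.15)(-0.35) = 0.5325
det(I−A) = Σ_j (I−A)_1j·C_1j = (0.90)(0.5650) + (-0.15)(0.3150) + (-0.05)(0.0175) = 0.460375
adj(I−A) = Cᵀ =
  [ 0.5650   0.1375   0.0925]
  [ 0.3150   0.8100   0.3775]
  [ 0.0175   0.0450   0.5325]
(I − A)⁻¹ = adj(I−A) / det(I−A) ≈
  [   1.22726     0.29867     0.20092]
  [   0.68422     1.75944     0.81998]
  [   0.03801     0.09775     1.15667]
The output multiplier for sector j is the column-j sum of the Leontief inverse (I − A)⁻¹ = adj(I−A) / det(I−A).
Column 2 of adj(I−A): (0.1375, 0.8100, 0.0450); det(I−A) = 0.460375.
m_2 = (0.1375 + 0.8100 + 0.0450) / 0.460375 = 0.9925 / 0.460375 ≈ 2.1559.

m_2 = 2.1559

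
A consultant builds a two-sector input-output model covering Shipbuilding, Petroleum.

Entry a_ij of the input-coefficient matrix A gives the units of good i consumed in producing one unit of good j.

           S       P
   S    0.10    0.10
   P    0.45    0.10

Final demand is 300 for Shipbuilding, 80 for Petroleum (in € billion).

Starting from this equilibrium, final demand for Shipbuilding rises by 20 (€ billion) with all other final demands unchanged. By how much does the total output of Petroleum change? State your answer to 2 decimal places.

I − A =
  [   0.90    -0.10]
  [  -0.45     0.90]
det(I−A) = (0.90)(0.90) − (-0.10)(-0.45) = 0.7650
adj(I−A) = [[0.90, 0.10], [0.45, 0.90]]
(I − A)⁻¹ = adj(I−A) / det(I−A) ≈
  [   1.1765     0.1307]
  [   0.5882     1.1765]
Δx = (I − A)⁻¹ Δd with Δd having +20 in the Shipbuilding component and 0 elsewhere.
So Δx_P = L_PS · (+20), where L_PS = adj(I−A)_PS / det(I−A) = 0.45 / 0.7650.
Δx_P = 0.45 × (+20) / 0.7650 = 9.00 / 0.7650 ≈ 11.76.

Δx_P = 11.76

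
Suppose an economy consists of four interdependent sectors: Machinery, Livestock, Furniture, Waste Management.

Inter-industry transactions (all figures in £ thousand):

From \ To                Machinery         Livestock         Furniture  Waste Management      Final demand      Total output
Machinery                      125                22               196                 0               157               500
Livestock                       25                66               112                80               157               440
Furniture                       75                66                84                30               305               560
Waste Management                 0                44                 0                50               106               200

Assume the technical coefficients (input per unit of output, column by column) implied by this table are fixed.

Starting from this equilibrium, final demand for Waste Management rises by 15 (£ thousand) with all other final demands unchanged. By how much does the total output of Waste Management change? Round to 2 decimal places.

Technical coefficients a_ij = z_ij / X_j:
  a_MM = 125/500 = 0.25, a_LM = 25/500 = 0.05, a_FM = 75/500 = 0.15, a_WM = 0/500 = 0.00
  a_ML = 22/440 = 0.05, a_LL = 66/440 = 0.15, a_FL = 66/440 = 0.15, a_WL = 44/440 = 0.10
  a_MF = 196/560 = 0.35, a_LF = 112/560 = 0.20, a_FF = 84/560 = 0.15, a_WF = 0/560 = 0.00
  a_MW = 0/200 = 0.00, a_LW = 80/200 = 0.40, a_FW = 30/200 = 0.15, a_WW = 50/200 = 0.25
I − A =
  [   0.75    -0.05    -0.35     0.00]
  [  -0.05     0.85    -0.20    -0.40]
  [  -0.15    -0.15     0.85    -0.15]
  [   0.00    -0.10     0.00     0.75]
Compute the cofactors C_ij = (−1)^(i+j)·(3×3 minor ij) of I−A; the adjugate is their transpose:
adj(I−A) = Cᵀ =
  [ 0.482375   0.076500   0.216625   0.084125]
  [ 0.054375   0.438750   0.125625   0.259125]
  [ 0.096000   0.101250   0.446250   0.143250]
  [ 0.007250   0.058500   0.016750   0.468500]
det(I−A) = Σ_j (I−A)_1j·C_1j = (0.75)(0.482375) + (-0.05)(0.054375) + (-0.35)(0.096000) + (0.00)(0.007250) = 0.3254625
(I − A)⁻¹ = adj(I−A) / det(I−A) ≈
  [   1.4821     0.2351     0.6656     0.2585]
  [   0.1671     1.3481     0.3860     0.7962]
  [   0.2950     0.3111     1.3711     0.4401]
  [   0.0223     0.1797     0.0515     1.4395]
Δx = (I − A)⁻¹ Δd with Δd having +15 in the Waste Management component and 0 elsewhere.
So Δx_W = L_WW · (+15), where L_WW = adj(I−A)_WW / det(I−A) = 0.468500 / 0.3254625.
Δx_W = 0.468500 × (+15) / 0.3254625 = 7.0275 / 0.3254625 ≈ 21.59.

Δx_W = 21.59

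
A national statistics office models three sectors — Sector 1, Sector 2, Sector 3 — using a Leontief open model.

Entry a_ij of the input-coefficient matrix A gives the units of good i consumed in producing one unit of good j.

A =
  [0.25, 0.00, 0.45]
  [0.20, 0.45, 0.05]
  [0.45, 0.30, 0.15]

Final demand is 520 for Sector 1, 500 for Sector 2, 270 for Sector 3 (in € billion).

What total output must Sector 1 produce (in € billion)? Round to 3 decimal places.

x_1 = 1838.930

I − A =
  [   0.75     0.00    -0.45]
  [  -0.20     0.55    -0.05]
  [  -0.45    -0.30     0.85]
Cofactors of I−A, C_ij = (−1)^(i+j)·(minor ij) (rows/columns in the sector order above):
  C_11 = (0.55)(0.85) − (-0.05)(-0.30) = 0.4525
  C_12 = −[(-0.20)(0.85) − (-0.05)(-0.45)] = 0.1925
  C_13 = (-0.20)(-0.30) − (0.55)(-0.45) = 0.3075
  C_21 = −[(0.00)(0.85) − (-0.45)(-0.30)] = 0.1350
  C_22 = (0.75)(0.85) − (-0.45)(-0.45) = 0.4350
  C_23 = −[(0.75)(-0.30) − (0.00)(-0.45)] = 0.2250
  C_31 = (0.00)(-0.05) − (-0.45)(0.55) = 0.2475
  C_32 = −[(0.75)(-0.05) − (-0.45)(-0.20)] = 0.1275
  C_33 = (0.75)(0.55) − (0.00)(-0.20) = 0.4125
det(I−A) = Σ_j (I−A)_1j·C_1j = (0.75)(0.4525) + (0.00)(0.1925) + (-0.45)(0.3075) = 0.2010
adj(I−A) = Cᵀ =
  [ 0.4525   0.1350   0.2475]
  [ 0.1925   0.4350   0.1275]
  [ 0.3075   0.2250   0.4125]
(I − A)⁻¹ = adj(I−A) / det(I−A) ≈
  [   2.2512     0.6716     1.2313]
  [   0.9577     2.1642     0.6343]
  [   1.5299     1.1194     2.0522]
x = (I − A)⁻¹ d = adj(I−A)·d / det(I−A), with det(I−A) = 0.2010:
  x_1 = (0.4525·520 + 0.1350·500 + 0.2475·270) / 0.2010 = 369.625 / 0.2010 ≈ 1838.930
  x_2 = (0.1925·520 + 0.4350·500 + 0.1275·270) / 0.2010 = 352.025 / 0.2010 ≈ 1751.368
  x_3 = (0.3075·520 + 0.2250·500 + 0.4125·270) / 0.2010 = 383.775 / 0.2010 ≈ 1909.328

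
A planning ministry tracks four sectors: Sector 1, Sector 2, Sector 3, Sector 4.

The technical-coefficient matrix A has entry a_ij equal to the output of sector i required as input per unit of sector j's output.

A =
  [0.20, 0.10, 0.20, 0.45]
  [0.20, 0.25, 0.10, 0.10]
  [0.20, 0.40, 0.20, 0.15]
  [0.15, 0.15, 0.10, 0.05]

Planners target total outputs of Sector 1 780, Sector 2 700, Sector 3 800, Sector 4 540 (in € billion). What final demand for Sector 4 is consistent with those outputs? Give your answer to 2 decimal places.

d_4 = 211.00

I − A =
  [   0.80    -0.10    -0.20    -0.45]
  [  -0.20     0.75    -0.10    -0.10]
  [  -0.20    -0.40     0.80    -0.15]
  [  -0.15    -0.15    -0.10     0.95]
d = (I − A) x:
  d_1 = (+0.80)·780 + (-0.10)·700 + (-0.20)·800 + (-0.45)·540 = 151.00
  d_2 = (-0.20)·780 + (+0.75)·700 + (-0.10)·800 + (-0.10)·540 = 235.00
  d_3 = (-0.20)·780 + (-0.40)·700 + (+0.80)·800 + (-0.15)·540 = 123.00
  d_4 = (-0.15)·780 + (-0.15)·700 + (-0.10)·800 + (+0.95)·540 = 211.00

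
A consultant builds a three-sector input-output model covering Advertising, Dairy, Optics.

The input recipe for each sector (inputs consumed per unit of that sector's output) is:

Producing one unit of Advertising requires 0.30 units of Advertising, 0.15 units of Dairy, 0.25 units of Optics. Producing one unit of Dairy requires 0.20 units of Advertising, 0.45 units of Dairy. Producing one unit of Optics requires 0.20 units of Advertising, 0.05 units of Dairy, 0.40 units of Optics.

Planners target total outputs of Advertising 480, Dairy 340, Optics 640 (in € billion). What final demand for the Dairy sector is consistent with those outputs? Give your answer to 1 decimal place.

d_D = 83.0

I − A =
  [   0.70    -0.20    -0.20]
  [  -0.15     0.55    -0.05]
  [  -0.25     0.00     0.60]
d = (I − A) x:
  d_A = (+0.70)·480 + (-0.20)·340 + (-0.20)·640 = 140.0
  d_D = (-0.15)·480 + (+0.55)·340 + (-0.05)·640 = 83.0
  d_O = (-0.25)·480 + (+0.00)·340 + (+0.60)·640 = 264.0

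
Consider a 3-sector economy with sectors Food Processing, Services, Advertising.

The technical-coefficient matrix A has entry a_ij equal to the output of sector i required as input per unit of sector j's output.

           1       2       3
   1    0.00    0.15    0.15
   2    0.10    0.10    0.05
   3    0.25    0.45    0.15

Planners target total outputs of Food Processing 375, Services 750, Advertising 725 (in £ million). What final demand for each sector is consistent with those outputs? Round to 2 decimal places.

d_1 = 153.75, d_2 = 601.25, d_3 = 185.00

I − A =
  [   1.00    -0.15    -0.15]
  [  -0.10     0.90    -0.05]
  [  -0.25    -0.45     0.85]
d = (I − A) x:
  d_1 = (+1.00)·375 + (-0.15)·750 + (-0.15)·725 = 153.75
  d_2 = (-0.10)·375 + (+0.90)·750 + (-0.05)·725 = 601.25
  d_3 = (-0.25)·375 + (-0.45)·750 + (+0.85)·725 = 185.00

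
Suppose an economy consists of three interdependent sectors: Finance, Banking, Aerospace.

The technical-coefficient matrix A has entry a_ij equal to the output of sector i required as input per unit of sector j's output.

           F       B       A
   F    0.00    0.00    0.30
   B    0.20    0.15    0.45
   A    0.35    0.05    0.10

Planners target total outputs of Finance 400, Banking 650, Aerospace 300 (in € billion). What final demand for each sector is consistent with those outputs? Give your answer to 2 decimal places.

I − A =
  [   1.00     0.00    -0.30]
  [  -0.20     0.85    -0.45]
  [  -0.35    -0.05     0.90]
d = (I − A) x:
  d_F = (+1.00)·400 + (+0.00)·650 + (-0.30)·300 = 310.00
  d_B = (-0.20)·400 + (+0.85)·650 + (-0.45)·300 = 337.50
  d_A = (-0.35)·400 + (-0.05)·650 + (+0.90)·300 = 97.50

d_F = 310.00, d_B = 337.50, d_A = 97.50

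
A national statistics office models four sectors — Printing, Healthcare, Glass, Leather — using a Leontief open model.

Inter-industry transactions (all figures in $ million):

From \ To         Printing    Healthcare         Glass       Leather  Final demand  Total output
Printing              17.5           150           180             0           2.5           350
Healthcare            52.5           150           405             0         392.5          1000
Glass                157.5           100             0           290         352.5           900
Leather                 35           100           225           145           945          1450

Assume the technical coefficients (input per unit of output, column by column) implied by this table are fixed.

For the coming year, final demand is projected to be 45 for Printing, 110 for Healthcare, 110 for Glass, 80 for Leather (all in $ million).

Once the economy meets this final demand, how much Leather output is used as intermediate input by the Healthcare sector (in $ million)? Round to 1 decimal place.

Technical coefficients a_ij = z_ij / X_j:
  a_11 = 17.5/350 = 0.05, a_21 = 52.5/350 = 0.15, a_31 = 157.5/350 = 0.45, a_41 = 35/350 = 0.10
  a_12 = 150/1000 = 0.15, a_22 = 150/1000 = 0.15, a_32 = 100/1000 = 0.10, a_42 = 100/1000 = 0.10
  a_13 = 180/900 = 0.20, a_23 = 405/900 = 0.45, a_33 = 0/900 = 0.00, a_43 = 225/900 = 0.25
  a_14 = 0/1450 = 0.00, a_24 = 0/1450 = 0.00, a_34 = 290/1450 = 0.20, a_44 = 145/1450 = 0.10
I − A =
  [   0.95    -0.15    -0.20     0.00]
  [  -0.15     0.85    -0.45     0.00]
  [  -0.45    -0.10     1.00    -0.20]
  [  -0.10    -0.10    -0.25     0.90]
Compute the cofactors C_ij = (−1)^(i+j)·(3×3 minor ij) of I−A; the adjugate is their transpose:
adj(I−A) = Cᵀ =
  [ 0.673000   0.149500   0.213750   0.047500]
  [ 0.318750   0.722500   0.411750   0.091500]
  [ 0.377750   0.168250   0.706500   0.157000]
  [ 0.215125   0.143625   0.265750   0.632375]
det(I−A) = Σ_j (I−A)_1j·C_1j = (0.95)(0.673000) + (-0.15)(0.318750) + (-0.20)(0.377750) + (0.00)(0.215125) = 0.5159875
(I − A)⁻¹ = adj(I−A) / det(I−A) ≈
  [   1.3043     0.2897     0.4143     0.0921]
  [   0.6177     1.4002     0.7980     0.1773]
  [   0.7321     0.3261     1.3692     0.3043]
  [   0.4169     0.2783     0.5150     1.2256]
First solve x = (I − A)⁻¹ d = adj(I−A)·d / det(I−A); in particular x_2 = (0.318750·45 + 0.722500·110 + 0.411750·110 + 0.091500·80) / 0.5159875 = 146.43125 / 0.5159875 ≈ 283.788.
Intermediate flow from 4 to 2: z_42 = a_42 · x_2 = 0.10 × 146.43125 / 0.5159875 = 14.643125 / 0.5159875 ≈ 28.4.

z_42 = 28.4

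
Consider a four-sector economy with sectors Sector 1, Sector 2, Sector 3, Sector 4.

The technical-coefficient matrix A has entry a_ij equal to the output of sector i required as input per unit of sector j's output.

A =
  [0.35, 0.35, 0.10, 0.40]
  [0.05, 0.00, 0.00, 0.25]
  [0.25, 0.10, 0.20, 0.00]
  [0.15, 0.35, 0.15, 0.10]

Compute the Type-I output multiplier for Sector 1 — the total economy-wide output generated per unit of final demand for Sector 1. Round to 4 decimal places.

m_1 = 3.6400

I − A =
  [   0.65    -0.35    -0.10    -0.40]
  [  -0.05     1.00     0.00    -0.25]
  [  -0.25    -0.10     0.80     0.00]
  [  -0.15    -0.35    -0.15     0.90]
Compute the cofactors C_ij = (−1)^(i+j)·(3×3 minor ij) of I−A; the adjugate is their transpose:
adj(I−A) = Cᵀ =
  [ 0.646250   0.379000   0.154375   0.392500]
  [ 0.075375   0.382500   0.035625   0.139750]
  [ 0.211375   0.166250   0.432250   0.140125]
  [ 0.172250   0.239625   0.111625   0.480500]
det(I−A) = Σ_j (I−A)_1j·C_1j = (0.65)(0.646250) + (-0.35)(0.075375) + (-0.10)(0.211375) + (-0.40)(0.172250) = 0.30364375
(I − A)⁻¹ = adj(I−A) / det(I−A) ≈
  [   2.12832     1.24817     0.50841     1.29263]
  [   0.24823     1.25970     0.11732     0.46024]
  [   0.69613     0.54752     1.42354     0.46148]
  [   0.56728     0.78916     0.36762     1.58245]
The output multiplier for sector j is the column-j sum of the Leontief inverse (I − A)⁻¹ = adj(I−A) / det(I−A).
Column 1 of adj(I−A): (0.646250, 0.075375, 0.211375, 0.172250); det(I−A) = 0.30364375.
m_1 = (0.646250 + 0.075375 + 0.211375 + 0.172250) / 0.30364375 = 1.10525 / 0.30364375 ≈ 3.6400.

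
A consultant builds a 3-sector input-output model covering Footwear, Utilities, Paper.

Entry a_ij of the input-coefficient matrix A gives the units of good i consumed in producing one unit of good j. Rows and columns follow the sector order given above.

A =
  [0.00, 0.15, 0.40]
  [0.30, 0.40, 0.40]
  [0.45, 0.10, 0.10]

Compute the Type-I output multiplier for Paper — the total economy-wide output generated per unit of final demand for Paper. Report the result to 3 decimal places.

m_P = 4.400

I − A =
  [   1.00    -0.15    -0.40]
  [  -0.30     0.60    -0.40]
  [  -0.45    -0.10     0.90]
Cofactors of I−A, C_ij = (−1)^(i+j)·(minor ij) (rows/columns in the sector order above):
  C_11 = (0.60)(0.90) − (-0.40)(-0.10) = 0.5000
  C_12 = −[(-0.30)(0.90) − (-0.40)(-0.45)] = 0.4500
  C_13 = (-0.30)(-0.10) − (0.60)(-0.45) = 0.3000
  C_21 = −[(-0.15)(0.90) − (-0.40)(-0.10)] = 0.1750
  C_22 = (1.00)(0.90) − (-0.40)(-0.45) = 0.7200
  C_23 = −[(1.00)(-0.10) − (-0.15)(-0.45)] = 0.1675
  C_31 = (-0.15)(-0.40) − (-0.40)(0.60) = 0.3000
  C_32 = −[(1.00)(-0.40) − (-0.40)(-0.30)] = 0.5200
  C_33 = (1.00)(0.60) − (-0.15)(-0.30) = 0.5550
det(I−A) = Σ_j (I−A)_1j·C_1j = (1.00)(0.5000) + (-0.15)(0.4500) + (-0.40)(0.3000) = 0.3125
adj(I−A) = Cᵀ =
  [ 0.5000   0.1750   0.3000]
  [ 0.4500   0.7200   0.5200]
  [ 0.3000   0.1675   0.5550]
(I − A)⁻¹ = adj(I−A) / det(I−A) ≈
  [   1.6000     0.5600     0.9600]
  [   1.4400     2.3040     1.6640]
  [   0.9600     0.5360     1.7760]
The output multiplier for sector j is the column-j sum of the Leontief inverse (I − A)⁻¹ = adj(I−A) / det(I−A).
Column P of adj(I−A): (0.3000, 0.5200, 0.5550); det(I−A) = 0.3125.
m_P = (0.3000 + 0.5200 + 0.5550) / 0.3125 = 1.375 / 0.3125 = 4.400.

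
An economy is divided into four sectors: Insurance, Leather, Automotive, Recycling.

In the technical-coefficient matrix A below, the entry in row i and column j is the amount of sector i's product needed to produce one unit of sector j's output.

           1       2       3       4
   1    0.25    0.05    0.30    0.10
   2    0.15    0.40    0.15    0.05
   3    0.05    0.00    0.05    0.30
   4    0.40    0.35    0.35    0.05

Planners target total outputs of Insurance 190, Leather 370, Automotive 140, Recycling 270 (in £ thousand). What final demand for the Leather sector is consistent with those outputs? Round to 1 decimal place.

I − A =
  [   0.75    -0.05    -0.30    -0.10]
  [  -0.15     0.60    -0.15    -0.05]
  [  -0.05     0.00     0.95    -0.30]
  [  -0.40    -0.35    -0.35     0.95]
d = (I − A) x:
  d_1 = (+0.75)·190 + (-0.05)·370 + (-0.30)·140 + (-0.10)·270 = 55.0
  d_2 = (-0.15)·190 + (+0.60)·370 + (-0.15)·140 + (-0.05)·270 = 159.0
  d_3 = (-0.05)·190 + (+0.00)·370 + (+0.95)·140 + (-0.30)·270 = 42.5
  d_4 = (-0.40)·190 + (-0.35)·370 + (-0.35)·140 + (+0.95)·270 = 2.0

d_2 = 159.0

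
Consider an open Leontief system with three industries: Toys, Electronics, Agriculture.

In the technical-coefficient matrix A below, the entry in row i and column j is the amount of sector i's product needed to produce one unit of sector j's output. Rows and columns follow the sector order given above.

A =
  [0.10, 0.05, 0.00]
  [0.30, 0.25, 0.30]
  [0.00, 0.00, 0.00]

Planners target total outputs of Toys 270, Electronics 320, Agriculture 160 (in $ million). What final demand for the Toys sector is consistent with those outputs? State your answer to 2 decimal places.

I − A =
  [   0.90    -0.05     0.00]
  [  -0.30     0.75    -0.30]
  [   0.00     0.00     1.00]
d = (I − A) x:
  d_T = (+0.90)·270 + (-0.05)·320 + (+0.00)·160 = 227.00
  d_E = (-0.30)·270 + (+0.75)·320 + (-0.30)·160 = 111.00
  d_A = (+0.00)·270 + (+0.00)·320 + (+1.00)·160 = 160.00

d_T = 227.00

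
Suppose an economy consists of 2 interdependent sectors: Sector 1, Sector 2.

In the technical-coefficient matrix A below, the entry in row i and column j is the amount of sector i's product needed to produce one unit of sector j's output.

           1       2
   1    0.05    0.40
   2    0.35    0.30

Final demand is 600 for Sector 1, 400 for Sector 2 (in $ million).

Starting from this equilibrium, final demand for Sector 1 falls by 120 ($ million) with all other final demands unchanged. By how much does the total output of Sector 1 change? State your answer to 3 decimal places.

Δx_1 = -160.000

I − A =
  [   0.95    -0.40]
  [  -0.35     0.70]
det(I−A) = (0.95)(0.70) − (-0.40)(-0.35) = 0.5250
adj(I−A) = [[0.70, 0.40], [0.35, 0.95]]
(I − A)⁻¹ = adj(I−A) / det(I−A) ≈
  [   1.3333     0.7619]
  [   0.6667     1.8095]
Δx = (I − A)⁻¹ Δd with Δd having -120 in the Sector 1 component and 0 elsewhere.
So Δx_1 = L_11 · (-120), where L_11 = adj(I−A)_11 / det(I−A) = 0.70 / 0.5250.
Δx_1 = 0.70 × (-120) / 0.5250 = -84.00 / 0.5250 = -160.000.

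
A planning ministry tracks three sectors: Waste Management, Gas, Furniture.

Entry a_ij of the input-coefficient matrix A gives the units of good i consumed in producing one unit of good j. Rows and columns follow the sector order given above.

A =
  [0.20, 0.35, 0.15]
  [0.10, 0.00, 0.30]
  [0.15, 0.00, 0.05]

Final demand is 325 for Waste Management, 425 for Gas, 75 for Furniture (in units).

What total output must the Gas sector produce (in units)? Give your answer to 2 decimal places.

I − A =
  [   0.80    -0.35    -0.15]
  [  -0.10     1.00    -0.30]
  [  -0.15     0.00     0.95]
Cofactors of I−A, C_ij = (−1)^(i+j)·(minor ij) (rows/columns in the sector order above):
  C_11 = (1.00)(0.95) − (-0.30)(0.00) = 0.9500
  C_12 = −[(-0.10)(0.95) − (-0.30)(-0.15)] = 0.1400
  C_13 = (-0.10)(0.00) − (1.00)(-0.15) = 0.1500
  C_21 = −[(-0.35)(0.95) − (-0.15)(0.00)] = 0.3325
  C_22 = (0.80)(0.95) − (-0.15)(-0.15) = 0.7375
  C_23 = −[(0.80)(0.00) − (-0.35)(-0.15)] = 0.0525
  C_31 = (-0.35)(-0.30) − (-0.15)(1.00) = 0.2550
  C_32 = −[(0.80)(-0.30) − (-0.15)(-0.10)] = 0.2550
  C_33 = (0.80)(1.00) − (-0.35)(-0.10) = 0.7650
det(I−A) = Σ_j (I−A)_1j·C_1j = (0.80)(0.9500) + (-0.35)(0.1400) + (-0.15)(0.1500) = 0.6885
adj(I−A) = Cᵀ =
  [ 0.9500   0.3325   0.2550]
  [ 0.1400   0.7375   0.2550]
  [ 0.1500   0.0525   0.7650]
(I − A)⁻¹ = adj(I−A) / det(I−A) ≈
  [   1.3798     0.4829     0.3704]
  [   0.2033     1.0712     0.3704]
  [   0.2179     0.0763     1.1111]
x = (I − A)⁻¹ d = adj(I−A)·d / det(I−A), with det(I−A) = 0.6885:
  x_W = (0.9500·325 + 0.3325·425 + 0.2550·75) / 0.6885 = 469.1875 / 0.6885 ≈ 681.46
  x_G = (0.1400·325 + 0.7375·425 + 0.2550·75) / 0.6885 = 378.0625 / 0.6885 ≈ 549.11
  x_F = (0.1500·325 + 0.0525·425 + 0.7650·75) / 0.6885 = 128.4375 / 0.6885 ≈ 186.55

x_G = 549.11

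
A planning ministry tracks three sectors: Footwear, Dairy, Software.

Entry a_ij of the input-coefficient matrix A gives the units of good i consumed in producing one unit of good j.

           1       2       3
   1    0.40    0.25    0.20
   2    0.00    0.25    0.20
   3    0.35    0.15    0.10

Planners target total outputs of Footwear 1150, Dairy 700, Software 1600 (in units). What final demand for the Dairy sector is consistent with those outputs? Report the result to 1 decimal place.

I − A =
  [   0.60    -0.25    -0.20]
  [   0.00     0.75    -0.20]
  [  -0.35    -0.15     0.90]
d = (I − A) x:
  d_1 = (+0.60)·1150 + (-0.25)·700 + (-0.20)·1600 = 195.0
  d_2 = (+0.00)·1150 + (+0.75)·700 + (-0.20)·1600 = 205.0
  d_3 = (-0.35)·1150 + (-0.15)·700 + (+0.90)·1600 = 932.5

d_2 = 205.0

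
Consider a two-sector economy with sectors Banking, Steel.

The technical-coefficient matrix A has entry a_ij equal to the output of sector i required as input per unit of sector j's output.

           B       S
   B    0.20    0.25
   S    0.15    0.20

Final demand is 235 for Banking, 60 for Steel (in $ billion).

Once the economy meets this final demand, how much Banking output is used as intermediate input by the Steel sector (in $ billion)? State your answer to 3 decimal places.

z_BS = 34.544

I − A =
  [   0.80    -0.25]
  [  -0.15     0.80]
det(I−A) = (0.80)(0.80) − (-0.25)(-0.15) = 0.6025
adj(I−A) = [[0.80, 0.25], [0.15, 0.80]]
(I − A)⁻¹ = adj(I−A) / det(I−A) ≈
  [   1.3278     0.4149]
  [   0.2490     1.3278]
First solve x = (I − A)⁻¹ d = adj(I−A)·d / det(I−A); in particular x_S = (0.15·235 + 0.80·60) / 0.6025 = 83.25 / 0.6025 ≈ 138.17427.
Intermediate flow from B to S: z_BS = a_BS · x_S = 0.25 × 83.25 / 0.6025 = 20.8125 / 0.6025 ≈ 34.544.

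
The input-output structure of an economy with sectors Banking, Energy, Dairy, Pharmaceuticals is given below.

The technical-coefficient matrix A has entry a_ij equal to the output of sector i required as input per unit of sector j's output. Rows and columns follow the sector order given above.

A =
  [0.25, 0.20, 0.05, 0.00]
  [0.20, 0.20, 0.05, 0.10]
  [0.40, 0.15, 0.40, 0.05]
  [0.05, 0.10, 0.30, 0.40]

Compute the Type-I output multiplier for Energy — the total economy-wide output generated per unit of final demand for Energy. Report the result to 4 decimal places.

I − A =
  [   0.75    -0.20    -0.05     0.00]
  [  -0.20     0.80    -0.05    -0.10]
  [  -0.40    -0.15     0.60    -0.05]
  [  -0.05    -0.10    -0.30     0.60]
Compute the cofactors C_ij = (−1)^(i+j)·(3×3 minor ij) of I−A; the adjugate is their transpose:
adj(I−A) = Cᵀ =
  [ 0.260750   0.073750   0.035500   0.015250]
  [ 0.096125   0.246625   0.051250   0.045375]
  [ 0.209750   0.119750   0.327500   0.047250]
  [ 0.142625   0.107125   0.175250   0.308875]
det(I−A) = Σ_j (I−A)_1j·C_1j = (0.75)(0.260750) + (-0.20)(0.096125) + (-0.05)(0.209750) + (0.00)(0.142625) = 0.16585
(I − A)⁻¹ = adj(I−A) / det(I−A) ≈
  [   1.57220     0.44468     0.21405     0.09195]
  [   0.57959     1.48704     0.30901     0.27359]
  [   1.26470     0.72204     1.97468     0.28490]
  [   0.85996     0.64591     1.05668     1.86238]
The output multiplier for sector j is the column-j sum of the Leontief inverse (I − A)⁻¹ = adj(I−A) / det(I−A).
Column 2 of adj(I−A): (0.073750, 0.246625, 0.119750, 0.107125); det(I−A) = 0.16585.
m_2 = (0.073750 + 0.246625 + 0.119750 + 0.107125) / 0.16585 = 0.54725 / 0.16585 ≈ 3.2997.

m_2 = 3.2997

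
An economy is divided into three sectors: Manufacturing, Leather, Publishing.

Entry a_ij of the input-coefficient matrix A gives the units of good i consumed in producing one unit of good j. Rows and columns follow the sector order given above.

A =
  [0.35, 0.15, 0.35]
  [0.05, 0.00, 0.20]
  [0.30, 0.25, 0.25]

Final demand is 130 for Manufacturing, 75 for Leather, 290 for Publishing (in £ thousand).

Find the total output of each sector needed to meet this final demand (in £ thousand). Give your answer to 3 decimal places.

x_1 = 653.172, x_2 = 254.192, x_3 = 732.666

I − A =
  [   0.65    -0.15    -0.35]
  [  -0.05     1.00    -0.20]
  [  -0.30    -0.25     0.75]
Cofactors of I−A, C_ij = (−1)^(i+j)·(minor ij) (rows/columns in the sector order above):
  C_11 = (1.00)(0.75) − (-0.20)(-0.25) = 0.7000
  C_12 = −[(-0.05)(0.75) − (-0.20)(-0.30)] = 0.0975
  C_13 = (-0.05)(-0.25) − (1.00)(-0.30) = 0.3125
  C_21 = −[(-0.15)(0.75) − (-0.35)(-0.25)] = 0.2000
  C_22 = (0.65)(0.75) − (-0.35)(-0.30) = 0.3825
  C_23 = −[(0.65)(-0.25) − (-0.15)(-0.30)] = 0.2075
  C_31 = (-0.15)(-0.20) − (-0.35)(1.00) = 0.3800
  C_32 = −[(0.65)(-0.20) − (-0.35)(-0.05)] = 0.1475
  C_33 = (0.65)(1.00) − (-0.15)(-0.05) = 0.6425
det(I−A) = Σ_j (I−A)_1j·C_1j = (0.65)(0.7000) + (-0.15)(0.0975) + (-0.35)(0.3125) = 0.3310
adj(I−A) = Cᵀ =
  [ 0.7000   0.2000   0.3800]
  [ 0.0975   0.3825   0.1475]
  [ 0.3125   0.2075   0.6425]
(I − A)⁻¹ = adj(I−A) / det(I−A) ≈
  [   2.1148     0.6042     1.1480]
  [   0.2946     1.1556     0.4456]
  [   0.9441     0.6269     1.9411]
x = (I − A)⁻¹ d = adj(I−A)·d / det(I−A), with det(I−A) = 0.3310:
  x_1 = (0.7000·130 + 0.2000·75 + 0.3800·290) / 0.3310 = 216.20 / 0.3310 ≈ 653.172
  x_2 = (0.0975·130 + 0.3825·75 + 0.1475·290) / 0.3310 = 84.1375 / 0.3310 ≈ 254.192
  x_3 = (0.3125·130 + 0.2075·75 + 0.6425·290) / 0.3310 = 242.5125 / 0.3310 ≈ 732.666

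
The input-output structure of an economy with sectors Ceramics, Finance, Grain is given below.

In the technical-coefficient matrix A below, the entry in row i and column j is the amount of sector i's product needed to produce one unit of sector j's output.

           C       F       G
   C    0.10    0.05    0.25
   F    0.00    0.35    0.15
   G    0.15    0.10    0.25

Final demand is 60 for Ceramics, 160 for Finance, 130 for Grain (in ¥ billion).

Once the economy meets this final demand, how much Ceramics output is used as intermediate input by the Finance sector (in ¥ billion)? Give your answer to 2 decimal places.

I − A =
  [   0.90    -0.05    -0.25]
  [   0.00     0.65    -0.15]
  [  -0.15    -0.10     0.75]
Cofactors of I−A, C_ij = (−1)^(i+j)·(minor ij) (rows/columns in the sector order above):
  C_11 = (0.65)(0.75) − (-0.15)(-0.10) = 0.4725
  C_12 = −[(0.00)(0.75) − (-0.15)(-0.15)] = 0.0225
  C_13 = (0.00)(-0.10) − (0.65)(-0.15) = 0.0975
  C_21 = −[(-0.05)(0.75) − (-0.25)(-0.10)] = 0.0625
  C_22 = (0.90)(0.75) − (-0.25)(-0.15) = 0.6375
  C_23 = −[(0.90)(-0.10) − (-0.05)(-0.15)] = 0.0975
  C_31 = (-0.05)(-0.15) − (-0.25)(0.65) = 0.1700
  C_32 = −[(0.90)(-0.15) − (-0.25)(0.00)] = 0.1350
  C_33 = (0.90)(0.65) − (-0.05)(0.00) = 0.5850
det(I−A) = Σ_j (I−A)_1j·C_1j = (0.90)(0.4725) + (-0.05)(0.0225) + (-0.25)(0.0975) = 0.39975
adj(I−A) = Cᵀ =
  [ 0.4725   0.0625   0.1700]
  [ 0.0225   0.6375   0.1350]
  [ 0.0975   0.0975   0.5850]
(I − A)⁻¹ = adj(I−A) / det(I−A) ≈
  [   1.1820     0.1563     0.4253]
  [   0.0563     1.5947     0.3377]
  [   0.2439     0.2439     1.4634]
First solve x = (I − A)⁻¹ d = adj(I−A)·d / det(I−A); in particular x_F = (0.0225·60 + 0.6375·160 + 0.1350·130) / 0.39975 = 120.90 / 0.39975 ≈ 302.4390.
Intermediate flow from C to F: z_CF = a_CF · x_F = 0.05 × 120.90 / 0.39975 = 6.045 / 0.39975 ≈ 15.12.

z_CF = 15.12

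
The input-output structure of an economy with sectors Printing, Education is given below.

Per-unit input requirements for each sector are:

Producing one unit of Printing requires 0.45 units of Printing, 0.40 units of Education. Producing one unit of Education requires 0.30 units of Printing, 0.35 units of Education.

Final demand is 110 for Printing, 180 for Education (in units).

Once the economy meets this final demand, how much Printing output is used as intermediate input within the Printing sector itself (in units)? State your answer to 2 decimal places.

I − A =
  [   0.55    -0.30]
  [  -0.40     0.65]
det(I−A) = (0.55)(0.65) − (-0.30)(-0.40) = 0.2375
adj(I−A) = [[0.65, 0.30], [0.40, 0.55]]
(I − A)⁻¹ = adj(I−A) / det(I−A) ≈
  [   2.7368     1.2632]
  [   1.6842     2.3158]
First solve x = (I − A)⁻¹ d = adj(I−A)·d / det(I−A); in particular x_1 = (0.65·110 + 0.30·180) / 0.2375 = 125.50 / 0.2375 ≈ 528.4211.
Intermediate flow from 1 to 1: z_11 = a_11 · x_1 = 0.45 × 125.50 / 0.2375 = 56.475 / 0.2375 ≈ 237.79.

z_11 = 237.79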